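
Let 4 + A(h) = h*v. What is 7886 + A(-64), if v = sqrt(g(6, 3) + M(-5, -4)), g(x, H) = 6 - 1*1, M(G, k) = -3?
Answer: 7882 - 64*sqrt(2) ≈ 7791.5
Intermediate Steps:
g(x, H) = 5 (g(x, H) = 6 - 1 = 5)
v = sqrt(2) (v = sqrt(5 - 3) = sqrt(2) ≈ 1.4142)
A(h) = -4 + h*sqrt(2)
7886 + A(-64) = 7886 + (-4 - 64*sqrt(2)) = 7882 - 64*sqrt(2)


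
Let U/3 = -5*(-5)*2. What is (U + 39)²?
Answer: 35721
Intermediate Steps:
U = 150 (U = 3*(-5*(-5)*2) = 3*(25*2) = 3*50 = 150)
(U + 39)² = (150 + 39)² = 189² = 35721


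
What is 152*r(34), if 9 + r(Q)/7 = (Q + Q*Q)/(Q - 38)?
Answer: -326116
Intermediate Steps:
r(Q) = -63 + 7*(Q + Q²)/(-38 + Q) (r(Q) = -63 + 7*((Q + Q*Q)/(Q - 38)) = -63 + 7*((Q + Q²)/(-38 + Q)) = -63 + 7*(Q + Q²)/(-38 + Q))
152*r(34) = 152*(7*(342 + 34² - 8*34)/(-38 + 34)) = 152*(7*(342 + 1156 - 272)/(-4)) = 152*(7*(-¼)*1226) = 152*(-4291/2) = -326116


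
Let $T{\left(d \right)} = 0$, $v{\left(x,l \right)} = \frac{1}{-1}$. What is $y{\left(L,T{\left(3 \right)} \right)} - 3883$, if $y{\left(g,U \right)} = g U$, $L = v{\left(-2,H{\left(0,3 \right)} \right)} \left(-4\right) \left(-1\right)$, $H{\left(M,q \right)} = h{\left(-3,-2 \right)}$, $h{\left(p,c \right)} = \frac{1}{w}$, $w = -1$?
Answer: $-3883$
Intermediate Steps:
$h{\left(p,c \right)} = -1$ ($h{\left(p,c \right)} = \frac{1}{-1} = -1$)
$H{\left(M,q \right)} = -1$
$v{\left(x,l \right)} = -1$
$L = -4$ ($L = \left(-1\right) \left(-4\right) \left(-1\right) = 4 \left(-1\right) = -4$)
$y{\left(g,U \right)} = U g$
$y{\left(L,T{\left(3 \right)} \right)} - 3883 = 0 \left(-4\right) - 3883 = 0 - 3883 = -3883$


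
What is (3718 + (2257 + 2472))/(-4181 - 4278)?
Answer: -8447/8459 ≈ -0.99858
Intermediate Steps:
(3718 + (2257 + 2472))/(-4181 - 4278) = (3718 + 4729)/(-8459) = 8447*(-1/8459) = -8447/8459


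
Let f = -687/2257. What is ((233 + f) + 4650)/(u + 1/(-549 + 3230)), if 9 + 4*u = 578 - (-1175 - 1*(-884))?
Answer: 7386318541/325242728 ≈ 22.710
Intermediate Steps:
u = 215 (u = -9/4 + (578 - (-1175 - 1*(-884)))/4 = -9/4 + (578 - (-1175 + 884))/4 = -9/4 + (578 - 1*(-291))/4 = -9/4 + (578 + 291)/4 = -9/4 + (¼)*869 = -9/4 + 869/4 = 215)
f = -687/2257 (f = -687*1/2257 = -687/2257 ≈ -0.30439)
((233 + f) + 4650)/(u + 1/(-549 + 3230)) = ((233 - 687/2257) + 4650)/(215 + 1/(-549 + 3230)) = (525194/2257 + 4650)/(215 + 1/2681) = 11020244/(2257*(215 + 1/2681)) = 11020244/(2257*(576416/2681)) = (11020244/2257)*(2681/576416) = 7386318541/325242728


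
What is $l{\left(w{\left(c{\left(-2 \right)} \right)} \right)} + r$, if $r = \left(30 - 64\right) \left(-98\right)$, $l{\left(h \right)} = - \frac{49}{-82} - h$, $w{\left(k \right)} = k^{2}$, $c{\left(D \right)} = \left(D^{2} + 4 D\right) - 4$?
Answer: $\frac{268025}{82} \approx 3268.6$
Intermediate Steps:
$c{\left(D \right)} = -4 + D^{2} + 4 D$
$l{\left(h \right)} = \frac{49}{82} - h$ ($l{\left(h \right)} = \left(-49\right) \left(- \frac{1}{82}\right) - h = \frac{49}{82} - h$)
$r = 3332$ ($r = \left(-34\right) \left(-98\right) = 3332$)
$l{\left(w{\left(c{\left(-2 \right)} \right)} \right)} + r = \left(\frac{49}{82} - \left(-4 + \left(-2\right)^{2} + 4 \left(-2\right)\right)^{2}\right) + 3332 = \left(\frac{49}{82} - \left(-4 + 4 - 8\right)^{2}\right) + 3332 = \left(\frac{49}{82} - \left(-8\right)^{2}\right) + 3332 = \left(\frac{49}{82} - 64\right) + 3332 = - \frac{5199}{82} + 3332 = \frac{268025}{82}$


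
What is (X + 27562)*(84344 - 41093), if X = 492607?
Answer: 22497829419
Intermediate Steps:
(X + 27562)*(84344 - 41093) = (492607 + 27562)*(84344 - 41093) = 520169*43251 = 22497829419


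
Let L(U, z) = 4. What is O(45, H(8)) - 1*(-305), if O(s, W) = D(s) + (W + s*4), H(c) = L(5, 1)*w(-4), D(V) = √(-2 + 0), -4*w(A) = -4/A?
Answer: 484 + I*√2 ≈ 484.0 + 1.4142*I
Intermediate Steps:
w(A) = 1/A (w(A) = -(-1)/A = 1/A)
D(V) = I*√2 (D(V) = √(-2) = I*√2)
H(c) = -1 (H(c) = 4/(-4) = 4*(-¼) = -1)
O(s, W) = W + 4*s + I*√2 (O(s, W) = I*√2 + (W + s*4) = I*√2 + (W + 4*s) = W + 4*s + I*√2)
O(45, H(8)) - 1*(-305) = (-1 + 4*45 + I*√2) - 1*(-305) = (-1 + 180 + I*√2) + 305 = (179 + I*√2) + 305 = 484 + I*√2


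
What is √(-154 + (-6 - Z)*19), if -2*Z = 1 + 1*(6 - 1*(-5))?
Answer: I*√154 ≈ 12.41*I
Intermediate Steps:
Z = -6 (Z = -(1 + 1*(6 - 1*(-5)))/2 = -(1 + 1*(6 + 5))/2 = -(1 + 1*11)/2 = -(1 + 11)/2 = -½*12 = -6)
√(-154 + (-6 - Z)*19) = √(-154 + (-6 - 1*(-6))*19) = √(-154 + (-6 + 6)*19) = √(-154 + 0*19) = √(-154 + 0) = √(-154) = I*√154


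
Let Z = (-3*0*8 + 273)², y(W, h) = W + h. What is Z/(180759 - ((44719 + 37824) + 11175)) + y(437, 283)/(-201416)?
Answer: 1868582943/2191431257 ≈ 0.85268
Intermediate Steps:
Z = 74529 (Z = (0*8 + 273)² = (0 + 273)² = 273² = 74529)
Z/(180759 - ((44719 + 37824) + 11175)) + y(437, 283)/(-201416) = 74529/(180759 - ((44719 + 37824) + 11175)) + (437 + 283)/(-201416) = 74529/(180759 - (82543 + 11175)) + 720*(-1/201416) = 74529/(180759 - 1*93718) - 90/25177 = 74529/(180759 - 93718) - 90/25177 = 74529/87041 - 90/25177 = 1868582943/2191431257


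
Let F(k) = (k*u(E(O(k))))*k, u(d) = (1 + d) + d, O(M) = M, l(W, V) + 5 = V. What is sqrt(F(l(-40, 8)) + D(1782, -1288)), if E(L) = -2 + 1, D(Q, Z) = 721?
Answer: 2*sqrt(178) ≈ 26.683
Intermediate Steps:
l(W, V) = -5 + V
E(L) = -1
u(d) = 1 + 2*d
F(k) = -k**2 (F(k) = (k*(1 + 2*(-1)))*k = (k*(1 - 2))*k = (k*(-1))*k = (-k)*k = -k**2)
sqrt(F(l(-40, 8)) + D(1782, -1288)) = sqrt(-(-5 + 8)**2 + 721) = sqrt(-1*3**2 + 721) = sqrt(-1*9 + 721) = sqrt(-9 + 721) = sqrt(712) = 2*sqrt(178)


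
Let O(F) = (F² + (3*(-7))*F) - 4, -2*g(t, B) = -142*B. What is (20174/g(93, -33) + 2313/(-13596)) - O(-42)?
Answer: -2558840783/965316 ≈ -2650.8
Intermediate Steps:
g(t, B) = 71*B (g(t, B) = -(-71)*B = 71*B)
O(F) = -4 + F² - 21*F (O(F) = (F² - 21*F) - 4 = -4 + F² - 21*F)
(20174/g(93, -33) + 2313/(-13596)) - O(-42) = (20174/((71*(-33))) + 2313/(-13596)) - (-4 + (-42)² - 21*(-42)) = (20174/(-2343) + 2313*(-1/13596)) - (-4 + 1764 + 882) = (20174*(-1/2343) - 771/4532) - 1*2642 = (-1834/213 - 771/4532) - 2642 = -8475911/965316 - 2642 = -2558840783/965316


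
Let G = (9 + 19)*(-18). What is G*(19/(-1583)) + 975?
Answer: 1553001/1583 ≈ 981.05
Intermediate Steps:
G = -504 (G = 28*(-18) = -504)
G*(19/(-1583)) + 975 = -9576/(-1583) + 975 = -9576*(-1)/1583 + 975 = -504*(-19/1583) + 975 = 9576/1583 + 975 = 1553001/1583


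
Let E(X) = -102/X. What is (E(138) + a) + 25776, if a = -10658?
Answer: 347697/23 ≈ 15117.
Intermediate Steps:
(E(138) + a) + 25776 = (-102/138 - 10658) + 25776 = (-102*1/138 - 10658) + 25776 = (-17/23 - 10658) + 25776 = -245151/23 + 25776 = 347697/23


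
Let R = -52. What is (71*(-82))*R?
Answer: 302744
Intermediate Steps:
(71*(-82))*R = (71*(-82))*(-52) = -5822*(-52) = 302744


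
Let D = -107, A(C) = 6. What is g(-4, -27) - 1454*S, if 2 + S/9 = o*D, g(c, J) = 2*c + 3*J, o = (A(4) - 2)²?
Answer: 22429315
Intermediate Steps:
o = 16 (o = (6 - 2)² = 4² = 16)
S = -15426 (S = -18 + 9*(16*(-107)) = -18 + 9*(-1712) = -18 - 15408 = -15426)
g(-4, -27) - 1454*S = (2*(-4) + 3*(-27)) - 1454*(-15426) = (-8 - 81) + 22429404 = -89 + 22429404 = 22429315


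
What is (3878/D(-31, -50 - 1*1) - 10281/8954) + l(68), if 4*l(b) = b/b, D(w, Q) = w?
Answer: -69945859/555148 ≈ -125.99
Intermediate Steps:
l(b) = ¼ (l(b) = (b/b)/4 = (¼)*1 = ¼)
(3878/D(-31, -50 - 1*1) - 10281/8954) + l(68) = (3878/(-31) - 10281/8954) + ¼ = (3878*(-1/31) - 10281*1/8954) + ¼ = (-3878/31 - 10281/8954) + ¼ = -35042323/277574 + ¼ = -69945859/555148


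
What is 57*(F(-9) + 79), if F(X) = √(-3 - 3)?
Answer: 4503 + 57*I*√6 ≈ 4503.0 + 139.62*I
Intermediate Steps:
F(X) = I*√6 (F(X) = √(-6) = I*√6)
57*(F(-9) + 79) = 57*(I*√6 + 79) = 57*(79 + I*√6) = 4503 + 57*I*√6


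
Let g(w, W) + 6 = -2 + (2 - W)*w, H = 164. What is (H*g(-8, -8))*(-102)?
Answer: 1472064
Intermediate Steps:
g(w, W) = -8 + w*(2 - W) (g(w, W) = -6 + (-2 + (2 - W)*w) = -6 + (-2 + w*(2 - W)) = -8 + w*(2 - W))
(H*g(-8, -8))*(-102) = (164*(-8 + 2*(-8) - 1*(-8)*(-8)))*(-102) = (164*(-8 - 16 - 64))*(-102) = (164*(-88))*(-102) = -14432*(-102) = 1472064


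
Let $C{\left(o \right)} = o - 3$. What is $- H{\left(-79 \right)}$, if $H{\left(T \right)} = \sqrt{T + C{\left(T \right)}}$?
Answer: $- i \sqrt{161} \approx - 12.689 i$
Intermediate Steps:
$C{\left(o \right)} = -3 + o$
$H{\left(T \right)} = \sqrt{-3 + 2 T}$ ($H{\left(T \right)} = \sqrt{T + \left(-3 + T\right)} = \sqrt{-3 + 2 T}$)
$- H{\left(-79 \right)} = - \sqrt{-3 + 2 \left(-79\right)} = - \sqrt{-3 - 158} = - \sqrt{-161} = - i \sqrt{161}$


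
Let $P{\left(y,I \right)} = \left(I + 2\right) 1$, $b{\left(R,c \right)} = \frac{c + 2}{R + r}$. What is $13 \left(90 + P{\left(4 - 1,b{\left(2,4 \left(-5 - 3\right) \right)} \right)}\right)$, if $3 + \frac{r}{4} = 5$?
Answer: $1157$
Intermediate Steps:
$r = 8$ ($r = -12 + 4 \cdot 5 = -12 + 20 = 8$)
$b{\left(R,c \right)} = \frac{2 + c}{8 + R}$ ($b{\left(R,c \right)} = \frac{c + 2}{R + 8} = \frac{2 + c}{8 + R}$)
$P{\left(y,I \right)} = 2 + I$ ($P{\left(y,I \right)} = \left(2 + I\right) 1 = 2 + I$)
$13 \left(90 + P{\left(4 - 1,b{\left(2,4 \left(-5 - 3\right) \right)} \right)}\right) = 13 \left(90 + \left(2 + \frac{2 + 4 \left(-5 - 3\right)}{8 + 2}\right)\right) = 13 \left(90 + \left(2 + \frac{2 + 4 \left(-8\right)}{10}\right)\right) = 13 \left(90 + \left(2 + \frac{2 - 32}{10}\right)\right) = 13 \left(90 + \left(2 + \frac{1}{10} \left(-30\right)\right)\right) = 13 \left(90 + \left(2 - 3\right)\right) = 13 \left(90 - 1\right) = 13 \cdot 89 = 1157$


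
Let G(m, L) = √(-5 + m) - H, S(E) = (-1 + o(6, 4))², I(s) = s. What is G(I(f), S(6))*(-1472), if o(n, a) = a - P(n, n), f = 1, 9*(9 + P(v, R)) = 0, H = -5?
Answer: -7360 - 2944*I ≈ -7360.0 - 2944.0*I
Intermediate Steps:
P(v, R) = -9 (P(v, R) = -9 + (⅑)*0 = -9 + 0 = -9)
o(n, a) = 9 + a (o(n, a) = a - 1*(-9) = a + 9 = 9 + a)
S(E) = 144 (S(E) = (-1 + (9 + 4))² = (-1 + 13)² = 12² = 144)
G(m, L) = 5 + √(-5 + m) (G(m, L) = √(-5 + m) - 1*(-5) = √(-5 + m) + 5 = 5 + √(-5 + m))
G(I(f), S(6))*(-1472) = (5 + √(-5 + 1))*(-1472) = (5 + √(-4))*(-1472) = (5 + 2*I)*(-1472) = -7360 - 2944*I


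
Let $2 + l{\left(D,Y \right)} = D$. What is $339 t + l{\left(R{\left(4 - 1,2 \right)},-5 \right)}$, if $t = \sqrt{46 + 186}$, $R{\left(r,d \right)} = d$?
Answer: $678 \sqrt{58} \approx 5163.5$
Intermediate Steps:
$l{\left(D,Y \right)} = -2 + D$
$t = 2 \sqrt{58}$ ($t = \sqrt{232} = 2 \sqrt{58} \approx 15.232$)
$339 t + l{\left(R{\left(4 - 1,2 \right)},-5 \right)} = 339 \cdot 2 \sqrt{58} + \left(-2 + 2\right) = 678 \sqrt{58} + 0 = 678 \sqrt{58}$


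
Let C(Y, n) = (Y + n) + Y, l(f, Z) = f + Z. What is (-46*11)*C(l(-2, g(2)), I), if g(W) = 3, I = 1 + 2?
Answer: -2530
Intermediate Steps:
I = 3
l(f, Z) = Z + f
C(Y, n) = n + 2*Y
(-46*11)*C(l(-2, g(2)), I) = (-46*11)*(3 + 2*(3 - 2)) = -506*(3 + 2*1) = -506*(3 + 2) = -506*5 = -2530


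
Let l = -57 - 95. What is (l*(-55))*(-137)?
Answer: -1145320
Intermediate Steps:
l = -152
(l*(-55))*(-137) = -152*(-55)*(-137) = 8360*(-137) = -1145320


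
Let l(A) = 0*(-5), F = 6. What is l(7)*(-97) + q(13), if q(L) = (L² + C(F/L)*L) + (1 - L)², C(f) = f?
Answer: 319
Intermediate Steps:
l(A) = 0
q(L) = 6 + L² + (1 - L)² (q(L) = (L² + (6/L)*L) + (1 - L)² = (L² + 6) + (1 - L)² = (6 + L²) + (1 - L)² = 6 + L² + (1 - L)²)
l(7)*(-97) + q(13) = 0*(-97) + (6 + 13² + (-1 + 13)²) = 0 + (6 + 169 + 12²) = 0 + (6 + 169 + 144) = 0 + 319 = 319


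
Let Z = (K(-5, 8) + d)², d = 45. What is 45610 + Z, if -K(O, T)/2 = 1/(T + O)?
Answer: 428179/9 ≈ 47575.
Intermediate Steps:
K(O, T) = -2/(O + T) (K(O, T) = -2/(T + O) = -2/(O + T))
Z = 17689/9 (Z = (-2/(-5 + 8) + 45)² = (-2/3 + 45)² = (-2*⅓ + 45)² = (-⅔ + 45)² = (133/3)² = 17689/9 ≈ 1965.4)
45610 + Z = 45610 + 17689/9 = 428179/9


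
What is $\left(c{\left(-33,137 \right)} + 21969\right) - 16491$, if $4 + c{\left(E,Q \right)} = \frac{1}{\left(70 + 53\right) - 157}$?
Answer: $\frac{186115}{34} \approx 5474.0$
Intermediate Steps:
$c{\left(E,Q \right)} = - \frac{137}{34}$ ($c{\left(E,Q \right)} = -4 + \frac{1}{\left(70 + 53\right) - 157} = -4 + \frac{1}{123 - 157} = -4 + \frac{1}{-34} = -4 - \frac{1}{34} = - \frac{137}{34}$)
$\left(c{\left(-33,137 \right)} + 21969\right) - 16491 = \left(- \frac{137}{34} + 21969\right) - 16491 = \frac{746809}{34} - 16491 = \frac{186115}{34}$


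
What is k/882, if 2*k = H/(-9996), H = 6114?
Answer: -1019/2938824 ≈ -0.00034674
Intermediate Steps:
k = -1019/3332 (k = (6114/(-9996))/2 = (6114*(-1/9996))/2 = (½)*(-1019/1666) = -1019/3332 ≈ -0.30582)
k/882 = -1019/3332/882 = -1019/3332*1/882 = -1019/2938824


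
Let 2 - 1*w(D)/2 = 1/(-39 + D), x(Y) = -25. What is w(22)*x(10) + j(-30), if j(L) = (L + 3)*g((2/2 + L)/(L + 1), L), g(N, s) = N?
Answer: -2209/17 ≈ -129.94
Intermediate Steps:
w(D) = 4 - 2/(-39 + D)
j(L) = 3 + L (j(L) = (L + 3)*((2/2 + L)/(L + 1)) = (3 + L)*((2*(1/2) + L)/(1 + L)) = (3 + L)*((1 + L)/(1 + L)) = (3 + L)*1 = 3 + L)
w(22)*x(10) + j(-30) = (2*(-79 + 2*22)/(-39 + 22))*(-25) + (3 - 30) = (2*(-79 + 44)/(-17))*(-25) - 27 = (2*(-1/17)*(-35))*(-25) - 27 = (70/17)*(-25) - 27 = -1750/17 - 27 = -2209/17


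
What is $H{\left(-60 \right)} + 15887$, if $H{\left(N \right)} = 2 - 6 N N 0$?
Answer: $15889$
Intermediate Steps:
$H{\left(N \right)} = 2$ ($H{\left(N \right)} = 2 - 6 N^{2} \cdot 0 = 2 - 0 = 2 + 0 = 2$)
$H{\left(-60 \right)} + 15887 = 2 + 15887 = 15889$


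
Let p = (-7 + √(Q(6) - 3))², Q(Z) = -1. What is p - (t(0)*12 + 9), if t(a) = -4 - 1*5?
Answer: 144 - 28*I ≈ 144.0 - 28.0*I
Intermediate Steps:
t(a) = -9 (t(a) = -4 - 5 = -9)
p = (-7 + 2*I)² (p = (-7 + √(-1 - 3))² = (-7 + √(-4))² = (-7 + 2*I)² ≈ 45.0 - 28.0*I)
p - (t(0)*12 + 9) = (45 - 28*I) - (-9*12 + 9) = (45 - 28*I) - (-108 + 9) = (45 - 28*I) - 1*(-99) = (45 - 28*I) + 99 = 144 - 28*I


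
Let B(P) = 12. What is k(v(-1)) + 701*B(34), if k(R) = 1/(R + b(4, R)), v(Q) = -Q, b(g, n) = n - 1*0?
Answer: 16825/2 ≈ 8412.5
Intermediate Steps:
b(g, n) = n (b(g, n) = n + 0 = n)
k(R) = 1/(2*R) (k(R) = 1/(R + R) = 1/(2*R))
k(v(-1)) + 701*B(34) = 1/(2*((-1*(-1)))) + 701*12 = (1/2)/1 + 8412 = (1/2)*1 + 8412 = 1/2 + 8412 = 16825/2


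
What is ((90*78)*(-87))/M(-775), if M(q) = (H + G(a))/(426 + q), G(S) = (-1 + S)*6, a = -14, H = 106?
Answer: 53287065/4 ≈ 1.3322e+7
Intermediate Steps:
G(S) = -6 + 6*S
M(q) = 16/(426 + q) (M(q) = (106 + (-6 + 6*(-14)))/(426 + q) = (106 + (-6 - 84))/(426 + q) = (106 - 90)/(426 + q) = 16/(426 + q))
((90*78)*(-87))/M(-775) = ((90*78)*(-87))/((16/(426 - 775))) = (7020*(-87))/((16/(-349))) = -610740/(16*(-1/349)) = -610740/(-16/349) = -610740*(-349/16) = 53287065/4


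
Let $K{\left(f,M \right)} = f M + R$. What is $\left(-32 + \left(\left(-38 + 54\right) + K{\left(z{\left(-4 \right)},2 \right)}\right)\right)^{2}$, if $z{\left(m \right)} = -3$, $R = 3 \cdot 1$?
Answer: $361$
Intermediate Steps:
$R = 3$
$K{\left(f,M \right)} = 3 + M f$ ($K{\left(f,M \right)} = f M + 3 = M f + 3 = 3 + M f$)
$\left(-32 + \left(\left(-38 + 54\right) + K{\left(z{\left(-4 \right)},2 \right)}\right)\right)^{2} = \left(-32 + \left(\left(-38 + 54\right) + \left(3 + 2 \left(-3\right)\right)\right)\right)^{2} = \left(-32 + \left(16 + \left(3 - 6\right)\right)\right)^{2} = \left(-32 + \left(16 - 3\right)\right)^{2} = \left(-32 + 13\right)^{2} = \left(-19\right)^{2} = 361$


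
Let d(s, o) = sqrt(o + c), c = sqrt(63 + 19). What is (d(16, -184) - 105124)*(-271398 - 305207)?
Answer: 60615024020 - 576605*sqrt(-184 + sqrt(82)) ≈ 6.0615e+10 - 7.6266e+6*I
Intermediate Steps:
c = sqrt(82) ≈ 9.0554
d(s, o) = sqrt(o + sqrt(82))
(d(16, -184) - 105124)*(-271398 - 305207) = (sqrt(-184 + sqrt(82)) - 105124)*(-271398 - 305207) = (-105124 + sqrt(-184 + sqrt(82)))*(-576605) = 60615024020 - 576605*sqrt(-184 + sqrt(82))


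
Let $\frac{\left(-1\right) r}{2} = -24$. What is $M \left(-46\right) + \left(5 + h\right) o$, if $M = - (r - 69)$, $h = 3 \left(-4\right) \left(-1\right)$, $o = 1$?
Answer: $-949$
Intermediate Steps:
$r = 48$ ($r = \left(-2\right) \left(-24\right) = 48$)
$h = 12$ ($h = \left(-12\right) \left(-1\right) = 12$)
$M = 21$ ($M = - (48 - 69) = \left(-1\right) \left(-21\right) = 21$)
$M \left(-46\right) + \left(5 + h\right) o = 21 \left(-46\right) + \left(5 + 12\right) 1 = -966 + 17 \cdot 1 = -966 + 17 = -949$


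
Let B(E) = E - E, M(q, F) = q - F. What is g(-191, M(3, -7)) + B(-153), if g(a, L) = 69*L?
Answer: 690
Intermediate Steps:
B(E) = 0
g(-191, M(3, -7)) + B(-153) = 69*(3 - 1*(-7)) + 0 = 69*(3 + 7) + 0 = 69*10 + 0 = 690 + 0 = 690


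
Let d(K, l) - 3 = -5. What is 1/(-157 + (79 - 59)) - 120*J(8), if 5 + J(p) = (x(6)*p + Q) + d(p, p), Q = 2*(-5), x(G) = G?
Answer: -509641/137 ≈ -3720.0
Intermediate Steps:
d(K, l) = -2 (d(K, l) = 3 - 5 = -2)
Q = -10
J(p) = -17 + 6*p (J(p) = -5 + ((6*p - 10) - 2) = -5 + ((-10 + 6*p) - 2) = -5 + (-12 + 6*p) = -17 + 6*p)
1/(-157 + (79 - 59)) - 120*J(8) = 1/(-157 + (79 - 59)) - 120*(-17 + 6*8) = 1/(-157 + 20) - 120*(-17 + 48) = 1/(-137) - 120*31 = -1/137 - 3720 = -509641/137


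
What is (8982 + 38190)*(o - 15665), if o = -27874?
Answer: -2053821708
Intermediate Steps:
(8982 + 38190)*(o - 15665) = (8982 + 38190)*(-27874 - 15665) = 47172*(-43539) = -2053821708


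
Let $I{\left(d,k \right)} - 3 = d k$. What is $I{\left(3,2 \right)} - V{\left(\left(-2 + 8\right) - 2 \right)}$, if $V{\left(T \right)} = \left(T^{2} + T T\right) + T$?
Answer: $-27$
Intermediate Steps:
$V{\left(T \right)} = T + 2 T^{2}$ ($V{\left(T \right)} = \left(T^{2} + T^{2}\right) + T = 2 T^{2} + T = T + 2 T^{2}$)
$I{\left(d,k \right)} = 3 + d k$
$I{\left(3,2 \right)} - V{\left(\left(-2 + 8\right) - 2 \right)} = \left(3 + 3 \cdot 2\right) - \left(\left(-2 + 8\right) - 2\right) \left(1 + 2 \left(\left(-2 + 8\right) - 2\right)\right) = \left(3 + 6\right) - \left(6 - 2\right) \left(1 + 2 \left(6 - 2\right)\right) = 9 - 4 \left(1 + 2 \cdot 4\right) = 9 - 4 \left(1 + 8\right) = 9 - 4 \cdot 9 = 9 - 36 = -27$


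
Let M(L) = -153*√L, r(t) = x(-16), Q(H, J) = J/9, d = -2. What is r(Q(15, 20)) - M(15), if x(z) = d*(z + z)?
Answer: 64 + 153*√15 ≈ 656.57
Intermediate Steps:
x(z) = -4*z (x(z) = -2*(z + z) = -4*z)
Q(H, J) = J/9 (Q(H, J) = J*(⅑) = J/9)
r(t) = 64 (r(t) = -4*(-16) = 64)
r(Q(15, 20)) - M(15) = 64 - (-153)*√15 = 64 + 153*√15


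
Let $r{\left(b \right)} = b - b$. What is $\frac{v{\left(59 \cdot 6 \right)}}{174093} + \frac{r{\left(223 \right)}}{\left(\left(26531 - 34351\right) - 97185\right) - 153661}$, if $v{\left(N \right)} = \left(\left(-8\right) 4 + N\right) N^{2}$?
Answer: $\frac{13450584}{58031} \approx 231.78$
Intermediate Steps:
$v{\left(N \right)} = N^{2} \left(-32 + N\right)$ ($v{\left(N \right)} = \left(-32 + N\right) N^{2} = N^{2} \left(-32 + N\right)$)
$r{\left(b \right)} = 0$
$\frac{v{\left(59 \cdot 6 \right)}}{174093} + \frac{r{\left(223 \right)}}{\left(\left(26531 - 34351\right) - 97185\right) - 153661} = \frac{\left(59 \cdot 6\right)^{2} \left(-32 + 59 \cdot 6\right)}{174093} + \frac{0}{\left(\left(26531 - 34351\right) - 97185\right) - 153661} = 354^{2} \left(-32 + 354\right) \frac{1}{174093} + \frac{0}{\left(-7820 - 97185\right) - 153661} = 125316 \cdot 322 \cdot \frac{1}{174093} + \frac{0}{-105005 - 153661} = 40351752 \cdot \frac{1}{174093} + \frac{0}{-258666} = \frac{13450584}{58031} + 0 \left(- \frac{1}{258666}\right) = \frac{13450584}{58031} + 0 = \frac{13450584}{58031}$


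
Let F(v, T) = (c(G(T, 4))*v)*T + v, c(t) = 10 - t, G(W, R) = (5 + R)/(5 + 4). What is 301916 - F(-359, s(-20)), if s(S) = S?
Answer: 237655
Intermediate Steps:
G(W, R) = 5/9 + R/9 (G(W, R) = (5 + R)/9 = (5 + R)*(⅑) = 5/9 + R/9)
F(v, T) = v + 9*T*v (F(v, T) = ((10 - (5/9 + (⅑)*4))*v)*T + v = ((10 - (5/9 + 4/9))*v)*T + v = ((10 - 1*1)*v)*T + v = ((10 - 1)*v)*T + v = (9*v)*T + v = 9*T*v + v = v + 9*T*v)
301916 - F(-359, s(-20)) = 301916 - (-359)*(1 + 9*(-20)) = 301916 - (-359)*(1 - 180) = 301916 - (-359)*(-179) = 301916 - 1*64261 = 301916 - 64261 = 237655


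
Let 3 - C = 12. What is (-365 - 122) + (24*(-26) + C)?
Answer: -1120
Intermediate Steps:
C = -9 (C = 3 - 1*12 = 3 - 12 = -9)
(-365 - 122) + (24*(-26) + C) = (-365 - 122) + (24*(-26) - 9) = -487 + (-624 - 9) = -487 - 633 = -1120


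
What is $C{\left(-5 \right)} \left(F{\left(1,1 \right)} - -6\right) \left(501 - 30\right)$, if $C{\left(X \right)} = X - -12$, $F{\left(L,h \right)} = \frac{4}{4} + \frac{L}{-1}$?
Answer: $19782$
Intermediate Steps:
$F{\left(L,h \right)} = 1 - L$ ($F{\left(L,h \right)} = 4 \cdot \frac{1}{4} + L \left(-1\right) = 1 - L$)
$C{\left(X \right)} = 12 + X$ ($C{\left(X \right)} = X + 12 = 12 + X$)
$C{\left(-5 \right)} \left(F{\left(1,1 \right)} - -6\right) \left(501 - 30\right) = \left(12 - 5\right) \left(\left(1 - 1\right) - -6\right) \left(501 - 30\right) = 7 \left(\left(1 - 1\right) + 6\right) \left(501 - 30\right) = 7 \left(0 + 6\right) 471 = 7 \cdot 6 \cdot 471 = 42 \cdot 471 = 19782$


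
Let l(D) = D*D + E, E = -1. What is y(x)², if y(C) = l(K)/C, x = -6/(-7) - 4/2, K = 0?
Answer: 49/64 ≈ 0.76563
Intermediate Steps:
x = -8/7 (x = -6*(-⅐) - 4*½ = 6/7 - 2 = -8/7 ≈ -1.1429)
l(D) = -1 + D² (l(D) = D*D - 1 = D² - 1 = -1 + D²)
y(C) = -1/C (y(C) = (-1 + 0²)/C = (-1 + 0)/C = -1/C)
y(x)² = (-1/(-8/7))² = (-1*(-7/8))² = (7/8)² = 49/64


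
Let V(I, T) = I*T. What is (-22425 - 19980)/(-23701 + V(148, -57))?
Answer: 42405/32137 ≈ 1.3195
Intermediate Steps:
(-22425 - 19980)/(-23701 + V(148, -57)) = (-22425 - 19980)/(-23701 + 148*(-57)) = -42405/(-23701 - 8436) = -42405/(-32137) = -42405*(-1/32137) = 42405/32137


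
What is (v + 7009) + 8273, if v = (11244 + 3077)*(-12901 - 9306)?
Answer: -318011165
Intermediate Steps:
v = -318026447 (v = 14321*(-22207) = -318026447)
(v + 7009) + 8273 = (-318026447 + 7009) + 8273 = -318019438 + 8273 = -318011165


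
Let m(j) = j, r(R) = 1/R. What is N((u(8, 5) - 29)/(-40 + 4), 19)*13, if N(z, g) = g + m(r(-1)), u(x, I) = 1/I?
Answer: 234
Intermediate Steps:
r(R) = 1/R
N(z, g) = -1 + g (N(z, g) = g + 1/(-1) = g - 1 = -1 + g)
N((u(8, 5) - 29)/(-40 + 4), 19)*13 = (-1 + 19)*13 = 18*13 = 234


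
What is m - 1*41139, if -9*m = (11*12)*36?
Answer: -41667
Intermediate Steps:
m = -528 (m = -11*12*36/9 = -44*36/3 = -1/9*4752 = -528)
m - 1*41139 = -528 - 1*41139 = -528 - 41139 = -41667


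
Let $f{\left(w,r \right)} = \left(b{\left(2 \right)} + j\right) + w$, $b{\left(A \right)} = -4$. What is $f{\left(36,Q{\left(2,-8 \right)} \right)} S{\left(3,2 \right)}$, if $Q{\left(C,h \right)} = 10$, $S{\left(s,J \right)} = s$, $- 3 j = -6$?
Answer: $102$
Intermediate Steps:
$j = 2$ ($j = \left(- \frac{1}{3}\right) \left(-6\right) = 2$)
$f{\left(w,r \right)} = -2 + w$ ($f{\left(w,r \right)} = \left(-4 + 2\right) + w = -2 + w$)
$f{\left(36,Q{\left(2,-8 \right)} \right)} S{\left(3,2 \right)} = \left(-2 + 36\right) 3 = 34 \cdot 3 = 102$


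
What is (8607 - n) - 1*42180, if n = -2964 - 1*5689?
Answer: -24920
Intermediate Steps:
n = -8653 (n = -2964 - 5689 = -8653)
(8607 - n) - 1*42180 = (8607 - 1*(-8653)) - 1*42180 = (8607 + 8653) - 42180 = 17260 - 42180 = -24920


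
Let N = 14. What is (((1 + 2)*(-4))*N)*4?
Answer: -672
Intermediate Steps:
(((1 + 2)*(-4))*N)*4 = (((1 + 2)*(-4))*14)*4 = ((3*(-4))*14)*4 = -12*14*4 = -168*4 = -672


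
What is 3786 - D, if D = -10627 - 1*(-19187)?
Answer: -4774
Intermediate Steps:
D = 8560 (D = -10627 + 19187 = 8560)
3786 - D = 3786 - 1*8560 = 3786 - 8560 = -4774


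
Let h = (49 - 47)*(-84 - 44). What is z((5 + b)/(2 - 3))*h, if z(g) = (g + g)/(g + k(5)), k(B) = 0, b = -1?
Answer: -512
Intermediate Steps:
z(g) = 2 (z(g) = (g + g)/(g + 0) = (2*g)/g = 2)
h = -256 (h = 2*(-128) = -256)
z((5 + b)/(2 - 3))*h = 2*(-256) = -512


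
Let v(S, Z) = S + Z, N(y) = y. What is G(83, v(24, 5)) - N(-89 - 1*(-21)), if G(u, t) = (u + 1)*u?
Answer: 7040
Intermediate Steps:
G(u, t) = u*(1 + u) (G(u, t) = (1 + u)*u = u*(1 + u))
G(83, v(24, 5)) - N(-89 - 1*(-21)) = 83*(1 + 83) - (-89 - 1*(-21)) = 83*84 - (-89 + 21) = 6972 - 1*(-68) = 6972 + 68 = 7040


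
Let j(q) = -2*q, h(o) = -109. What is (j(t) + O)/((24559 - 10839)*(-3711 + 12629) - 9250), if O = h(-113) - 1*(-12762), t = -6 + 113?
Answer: 12439/122345710 ≈ 0.00010167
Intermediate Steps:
t = 107
O = 12653 (O = -109 - 1*(-12762) = -109 + 12762 = 12653)
(j(t) + O)/((24559 - 10839)*(-3711 + 12629) - 9250) = (-2*107 + 12653)/((24559 - 10839)*(-3711 + 12629) - 9250) = (-214 + 12653)/(13720*8918 - 9250) = 12439/(122354960 - 9250) = 12439/122345710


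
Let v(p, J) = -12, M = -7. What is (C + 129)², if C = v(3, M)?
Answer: 13689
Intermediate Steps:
C = -12
(C + 129)² = (-12 + 129)² = 117² = 13689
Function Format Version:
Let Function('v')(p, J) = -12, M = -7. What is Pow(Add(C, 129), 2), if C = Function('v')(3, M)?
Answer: 13689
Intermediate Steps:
C = -12
Pow(Add(C, 129), 2) = Pow(Add(-12, 129), 2) = Pow(117, 2) = 13689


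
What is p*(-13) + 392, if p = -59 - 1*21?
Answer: 1432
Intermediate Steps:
p = -80 (p = -59 - 21 = -80)
p*(-13) + 392 = -80*(-13) + 392 = 1040 + 392 = 1432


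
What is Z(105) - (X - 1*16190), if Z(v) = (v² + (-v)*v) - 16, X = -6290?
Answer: 22464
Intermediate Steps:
Z(v) = -16 (Z(v) = (v² - v²) - 16 = 0 - 16 = -16)
Z(105) - (X - 1*16190) = -16 - (-6290 - 1*16190) = -16 - (-6290 - 16190) = -16 - 1*(-22480) = -16 + 22480 = 22464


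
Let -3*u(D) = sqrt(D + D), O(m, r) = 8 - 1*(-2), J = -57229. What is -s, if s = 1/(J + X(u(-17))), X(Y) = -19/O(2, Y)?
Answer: 10/572309 ≈ 1.7473e-5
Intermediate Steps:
O(m, r) = 10 (O(m, r) = 8 + 2 = 10)
u(D) = -sqrt(2)*sqrt(D)/3 (u(D) = -sqrt(D + D)/3 = -sqrt(2)*sqrt(D)/3)
X(Y) = -19/10
s = -10/572309 (s = 1/(-57229 - 19/10) = 1/(-572309/10) = -10/572309 ≈ -1.7473e-5)
-s = -1*(-10/572309) = 10/572309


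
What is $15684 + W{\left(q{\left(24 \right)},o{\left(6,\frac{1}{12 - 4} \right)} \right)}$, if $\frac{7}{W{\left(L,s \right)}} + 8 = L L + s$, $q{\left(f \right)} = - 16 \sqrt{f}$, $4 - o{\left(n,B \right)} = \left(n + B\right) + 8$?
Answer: $\frac{109803692}{7001} \approx 15684.0$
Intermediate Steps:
$o{\left(n,B \right)} = -4 - B - n$ ($o{\left(n,B \right)} = 4 - \left(\left(n + B\right) + 8\right) = 4 - \left(\left(B + n\right) + 8\right) = 4 - \left(8 + B + n\right) = -4 - B - n$)
$W{\left(L,s \right)} = \frac{7}{-8 + s + L^{2}}$ ($W{\left(L,s \right)} = \frac{7}{-8 + \left(L L + s\right)} = \frac{7}{-8 + \left(L^{2} + s\right)} = \frac{7}{-8 + \left(s + L^{2}\right)} = \frac{7}{-8 + s + L^{2}}$)
$15684 + W{\left(q{\left(24 \right)},o{\left(6,\frac{1}{12 - 4} \right)} \right)} = 15684 + \frac{7}{-8 - \left(10 + \frac{1}{12 - 4}\right) + \left(- 16 \sqrt{24}\right)^{2}} = 15684 + \frac{7}{-8 - \frac{81}{8} + \left(- 16 \cdot 2 \sqrt{6}\right)^{2}} = 15684 + \frac{7}{-8 - \frac{81}{8} + \left(- 32 \sqrt{6}\right)^{2}} = 15684 + \frac{7}{-8 - \frac{81}{8} + 6144} = 15684 + \frac{7}{\frac{49007}{8}} = 15684 + 7 \cdot \frac{8}{49007} = 15684 + \frac{8}{7001} = \frac{109803692}{7001}$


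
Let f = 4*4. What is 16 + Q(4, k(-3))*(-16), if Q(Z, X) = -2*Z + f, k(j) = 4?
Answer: -112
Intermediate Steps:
f = 16
Q(Z, X) = 16 - 2*Z (Q(Z, X) = -2*Z + 16 = 16 - 2*Z)
16 + Q(4, k(-3))*(-16) = 16 + (16 - 2*4)*(-16) = 16 + (16 - 8)*(-16) = 16 + 8*(-16) = 16 - 128 = -112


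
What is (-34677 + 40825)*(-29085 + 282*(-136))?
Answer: -414602676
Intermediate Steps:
(-34677 + 40825)*(-29085 + 282*(-136)) = 6148*(-29085 - 38352) = 6148*(-67437) = -414602676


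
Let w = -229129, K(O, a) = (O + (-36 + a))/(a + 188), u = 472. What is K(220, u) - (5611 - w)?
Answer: -38731936/165 ≈ -2.3474e+5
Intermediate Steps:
K(O, a) = (-36 + O + a)/(188 + a)
K(220, u) - (5611 - w) = (-36 + 220 + 472)/(188 + 472) - (5611 - 1*(-229129)) = 656/660 - (5611 + 229129) = (1/660)*656 - 1*234740 = 164/165 - 234740 = -38731936/165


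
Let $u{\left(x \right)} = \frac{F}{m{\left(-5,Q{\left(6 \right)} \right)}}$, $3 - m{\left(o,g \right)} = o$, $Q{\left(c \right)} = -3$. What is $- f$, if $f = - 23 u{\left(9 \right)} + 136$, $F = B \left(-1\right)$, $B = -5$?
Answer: $- \frac{973}{8} \approx -121.63$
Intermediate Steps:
$F = 5$ ($F = \left(-5\right) \left(-1\right) = 5$)
$m{\left(o,g \right)} = 3 - o$
$u{\left(x \right)} = \frac{5}{8}$ ($u{\left(x \right)} = \frac{5}{3 - -5} = \frac{5}{3 + 5} = \frac{5}{8}$)
$f = \frac{973}{8}$ ($f = \left(-23\right) \frac{5}{8} + 136 = - \frac{115}{8} + 136 = \frac{973}{8} \approx 121.63$)
$- f = \left(-1\right) \frac{973}{8} = - \frac{973}{8}$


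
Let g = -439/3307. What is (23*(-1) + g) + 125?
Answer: 336875/3307 ≈ 101.87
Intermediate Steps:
g = -439/3307 (g = -439*1/3307 = -439/3307 ≈ -0.13275)
(23*(-1) + g) + 125 = (23*(-1) - 439/3307) + 125 = (-23 - 439/3307) + 125 = -76500/3307 + 125 = 336875/3307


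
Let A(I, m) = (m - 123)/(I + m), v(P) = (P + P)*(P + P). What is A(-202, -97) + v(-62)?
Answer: 4597644/299 ≈ 15377.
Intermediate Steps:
v(P) = 4*P**2 (v(P) = (2*P)*(2*P) = 4*P**2)
A(I, m) = (-123 + m)/(I + m)
A(-202, -97) + v(-62) = (-123 - 97)/(-202 - 97) + 4*(-62)**2 = -220/(-299) + 4*3844 = -1/299*(-220) + 15376 = 220/299 + 15376 = 4597644/299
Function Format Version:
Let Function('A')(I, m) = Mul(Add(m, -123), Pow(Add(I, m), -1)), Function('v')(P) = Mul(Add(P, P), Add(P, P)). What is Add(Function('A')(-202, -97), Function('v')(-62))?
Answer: Rational(4597644, 299) ≈ 15377.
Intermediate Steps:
Function('v')(P) = Mul(4, Pow(P, 2)) (Function('v')(P) = Mul(Mul(2, P), Mul(2, P)) = Mul(4, Pow(P, 2)))
Function('A')(I, m) = Mul(Pow(Add(I, m), -1), Add(-123, m)) (Function('A')(I, m) = Mul(Add(-123, m), Pow(Add(I, m), -1)) = Mul(Pow(Add(I, m), -1), Add(-123, m)))
Add(Function('A')(-202, -97), Function('v')(-62)) = Add(Mul(Pow(Add(-202, -97), -1), Add(-123, -97)), Mul(4, Pow(-62, 2))) = Add(Mul(Pow(-299, -1), -220), Mul(4, 3844)) = Add(Mul(Rational(-1, 299), -220), 15376) = Add(Rational(220, 299), 15376) = Rational(4597644, 299)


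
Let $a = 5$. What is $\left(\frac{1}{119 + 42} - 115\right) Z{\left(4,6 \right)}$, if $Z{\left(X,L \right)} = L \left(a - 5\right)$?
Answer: $0$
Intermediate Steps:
$Z{\left(X,L \right)} = 0$ ($Z{\left(X,L \right)} = L \left(5 - 5\right) = L 0 = 0$)
$\left(\frac{1}{119 + 42} - 115\right) Z{\left(4,6 \right)} = \left(\frac{1}{119 + 42} - 115\right) 0 = \left(\frac{1}{161} - 115\right) 0 = \left(- \frac{18514}{161}\right) 0 = 0$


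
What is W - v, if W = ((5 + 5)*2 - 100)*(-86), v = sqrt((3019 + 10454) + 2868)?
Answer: 6880 - sqrt(16341) ≈ 6752.2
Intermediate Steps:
v = sqrt(16341) (v = sqrt(13473 + 2868) = sqrt(16341) ≈ 127.83)
W = 6880 (W = (10*2 - 100)*(-86) = (20 - 100)*(-86) = -80*(-86) = 6880)
W - v = 6880 - sqrt(16341)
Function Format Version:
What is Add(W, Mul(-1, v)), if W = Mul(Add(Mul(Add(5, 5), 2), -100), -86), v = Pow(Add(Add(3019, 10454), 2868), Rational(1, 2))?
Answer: Add(6880, Mul(-1, Pow(16341, Rational(1, 2)))) ≈ 6752.2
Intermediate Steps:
v = Pow(16341, Rational(1, 2)) (v = Pow(Add(13473, 2868), Rational(1, 2)) = Pow(16341, Rational(1, 2)) ≈ 127.83)
W = 6880 (W = Mul(Add(Mul(10, 2), -100), -86) = Mul(Add(20, -100), -86) = Mul(-80, -86) = 6880)
Add(W, Mul(-1, v)) = Add(6880, Mul(-1, Pow(16341, Rational(1, 2))))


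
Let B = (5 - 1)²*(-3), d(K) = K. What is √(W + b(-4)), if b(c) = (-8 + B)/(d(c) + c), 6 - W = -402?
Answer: √415 ≈ 20.372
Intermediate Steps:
W = 408 (W = 6 - 1*(-402) = 6 + 402 = 408)
B = -48 (B = 4²*(-3) = 16*(-3) = -48)
b(c) = -28/c (b(c) = (-8 - 48)/(c + c) = -56*1/(2*c) = -28/c)
√(W + b(-4)) = √(408 - 28/(-4)) = √(408 - 28*(-¼)) = √(408 + 7) = √415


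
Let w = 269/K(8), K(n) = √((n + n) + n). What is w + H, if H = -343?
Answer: -343 + 269*√6/12 ≈ -288.09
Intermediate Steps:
K(n) = √3*√n (K(n) = √(2*n + n) = √(3*n) = √3*√n)
w = 269*√6/12 (w = 269/((√3*√8)) = 269/((√3*(2*√2))) = 269/((2*√6)) = 269*(√6/12) = 269*√6/12 ≈ 54.909)
w + H = 269*√6/12 - 343 = -343 + 269*√6/12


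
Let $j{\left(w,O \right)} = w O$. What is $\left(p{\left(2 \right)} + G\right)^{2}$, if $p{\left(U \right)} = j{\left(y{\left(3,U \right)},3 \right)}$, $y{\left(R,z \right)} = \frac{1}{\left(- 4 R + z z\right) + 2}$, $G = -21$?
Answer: $\frac{1849}{4} \approx 462.25$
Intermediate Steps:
$y{\left(R,z \right)} = \frac{1}{2 + z^{2} - 4 R}$ ($y{\left(R,z \right)} = \frac{1}{\left(- 4 R + z^{2}\right) + 2} = \frac{1}{\left(z^{2} - 4 R\right) + 2} = \frac{1}{2 + z^{2} - 4 R}$)
$j{\left(w,O \right)} = O w$
$p{\left(U \right)} = \frac{3}{-10 + U^{2}}$ ($p{\left(U \right)} = \frac{3}{2 + U^{2} - 12} = \frac{3}{-10 + U^{2}}$)
$\left(p{\left(2 \right)} + G\right)^{2} = \left(\frac{3}{-10 + 2^{2}} - 21\right)^{2} = \left(\frac{3}{-10 + 4} - 21\right)^{2} = \left(\frac{3}{-6} - 21\right)^{2} = \left(3 \left(- \frac{1}{6}\right) - 21\right)^{2} = \left(- \frac{1}{2} - 21\right)^{2} = \left(- \frac{43}{2}\right)^{2} = \frac{1849}{4}$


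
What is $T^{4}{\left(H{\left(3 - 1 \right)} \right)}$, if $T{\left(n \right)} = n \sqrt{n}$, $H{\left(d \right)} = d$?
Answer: $64$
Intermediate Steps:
$T{\left(n \right)} = n^{\frac{3}{2}}$
$T^{4}{\left(H{\left(3 - 1 \right)} \right)} = \left(\left(3 - 1\right)^{\frac{3}{2}}\right)^{4} = \left(2^{\frac{3}{2}}\right)^{4} = \left(2 \sqrt{2}\right)^{4} = 64$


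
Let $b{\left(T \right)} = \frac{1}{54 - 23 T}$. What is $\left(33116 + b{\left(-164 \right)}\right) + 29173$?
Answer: $\frac{238317715}{3826} \approx 62289.0$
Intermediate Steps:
$\left(33116 + b{\left(-164 \right)}\right) + 29173 = \left(33116 - \frac{1}{-54 + 23 \left(-164\right)}\right) + 29173 = \left(33116 - \frac{1}{-54 - 3772}\right) + 29173 = \left(33116 - \frac{1}{-3826}\right) + 29173 = \left(33116 - - \frac{1}{3826}\right) + 29173 = \left(33116 + \frac{1}{3826}\right) + 29173 = \frac{126701817}{3826} + 29173 = \frac{238317715}{3826}$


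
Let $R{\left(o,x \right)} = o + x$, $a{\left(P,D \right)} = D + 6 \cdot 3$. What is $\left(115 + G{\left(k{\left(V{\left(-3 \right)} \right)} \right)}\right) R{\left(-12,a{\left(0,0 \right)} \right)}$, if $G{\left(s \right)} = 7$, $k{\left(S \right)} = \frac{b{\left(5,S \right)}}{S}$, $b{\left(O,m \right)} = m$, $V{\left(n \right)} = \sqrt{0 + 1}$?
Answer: $732$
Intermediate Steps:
$V{\left(n \right)} = 1$ ($V{\left(n \right)} = \sqrt{1} = 1$)
$a{\left(P,D \right)} = 18 + D$ ($a{\left(P,D \right)} = D + 18 = 18 + D$)
$k{\left(S \right)} = 1$ ($k{\left(S \right)} = \frac{S}{S} = 1$)
$\left(115 + G{\left(k{\left(V{\left(-3 \right)} \right)} \right)}\right) R{\left(-12,a{\left(0,0 \right)} \right)} = \left(115 + 7\right) \left(-12 + \left(18 + 0\right)\right) = 122 \left(-12 + 18\right) = 122 \cdot 6 = 732$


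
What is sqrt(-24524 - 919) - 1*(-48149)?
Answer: 48149 + 3*I*sqrt(2827) ≈ 48149.0 + 159.51*I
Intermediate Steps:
sqrt(-24524 - 919) - 1*(-48149) = sqrt(-25443) + 48149 = 3*I*sqrt(2827) + 48149 = 48149 + 3*I*sqrt(2827)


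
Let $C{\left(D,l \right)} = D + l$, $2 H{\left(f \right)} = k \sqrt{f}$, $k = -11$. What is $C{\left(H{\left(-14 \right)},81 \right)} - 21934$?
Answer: $-21853 - \frac{11 i \sqrt{14}}{2} \approx -21853.0 - 20.579 i$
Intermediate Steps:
$H{\left(f \right)} = - \frac{11 \sqrt{f}}{2}$ ($H{\left(f \right)} = \frac{\left(-11\right) \sqrt{f}}{2} = - \frac{11 \sqrt{f}}{2}$)
$C{\left(H{\left(-14 \right)},81 \right)} - 21934 = \left(- \frac{11 \sqrt{-14}}{2} + 81\right) - 21934 = \left(- \frac{11 i \sqrt{14}}{2} + 81\right) - 21934 = \left(81 - \frac{11 i \sqrt{14}}{2}\right) - 21934 = -21853 - \frac{11 i \sqrt{14}}{2}$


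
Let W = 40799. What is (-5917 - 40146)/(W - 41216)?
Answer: 46063/417 ≈ 110.46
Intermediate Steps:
(-5917 - 40146)/(W - 41216) = (-5917 - 40146)/(40799 - 41216) = -46063/(-417) = -46063*(-1/417) = 46063/417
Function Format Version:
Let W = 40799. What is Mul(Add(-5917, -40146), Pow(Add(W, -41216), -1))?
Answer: Rational(46063, 417) ≈ 110.46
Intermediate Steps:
Mul(Add(-5917, -40146), Pow(Add(W, -41216), -1)) = Mul(Add(-5917, -40146), Pow(Add(40799, -41216), -1)) = Mul(-46063, Pow(-417, -1)) = Mul(-46063, Rational(-1, 417)) = Rational(46063, 417)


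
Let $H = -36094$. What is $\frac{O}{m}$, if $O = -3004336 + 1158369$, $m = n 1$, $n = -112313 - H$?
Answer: $\frac{1845967}{76219} \approx 24.219$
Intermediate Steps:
$n = -76219$ ($n = -112313 - -36094 = -112313 + 36094 = -76219$)
$m = -76219$ ($m = \left(-76219\right) 1 = -76219$)
$O = -1845967$
$\frac{O}{m} = - \frac{1845967}{-76219} = \left(-1845967\right) \left(- \frac{1}{76219}\right) = \frac{1845967}{76219}$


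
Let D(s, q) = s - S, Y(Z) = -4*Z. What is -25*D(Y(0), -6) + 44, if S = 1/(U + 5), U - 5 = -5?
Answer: 49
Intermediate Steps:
U = 0 (U = 5 - 5 = 0)
S = ⅕ (S = 1/(0 + 5) = 1/5 = ⅕ ≈ 0.20000)
D(s, q) = -⅕ + s (D(s, q) = s - 1*⅕ = s - ⅕ = -⅕ + s)
-25*D(Y(0), -6) + 44 = -25*(-⅕ - 4*0) + 44 = -25*(-⅕ + 0) + 44 = -25*(-⅕) + 44 = 5 + 44 = 49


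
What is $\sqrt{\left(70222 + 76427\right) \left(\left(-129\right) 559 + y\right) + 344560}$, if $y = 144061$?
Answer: $\sqrt{10551740110} \approx 1.0272 \cdot 10^{5}$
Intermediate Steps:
$\sqrt{\left(70222 + 76427\right) \left(\left(-129\right) 559 + y\right) + 344560} = \sqrt{\left(70222 + 76427\right) \left(\left(-129\right) 559 + 144061\right) + 344560} = \sqrt{146649 \left(-72111 + 144061\right) + 344560} = \sqrt{146649 \cdot 71950 + 344560} = \sqrt{10551395550 + 344560} = \sqrt{10551740110}$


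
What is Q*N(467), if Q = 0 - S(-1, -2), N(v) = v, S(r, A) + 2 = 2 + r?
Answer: 467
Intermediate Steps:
S(r, A) = r (S(r, A) = -2 + (2 + r) = r)
Q = 1 (Q = 0 - 1*(-1) = 0 + 1 = 1)
Q*N(467) = 1*467 = 467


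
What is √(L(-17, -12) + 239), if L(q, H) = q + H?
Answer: √210 ≈ 14.491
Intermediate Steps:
L(q, H) = H + q
√(L(-17, -12) + 239) = √((-12 - 17) + 239) = √(-29 + 239) = √210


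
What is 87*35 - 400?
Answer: 2645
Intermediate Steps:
87*35 - 400 = 3045 - 400 = 2645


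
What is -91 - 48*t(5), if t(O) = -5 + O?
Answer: -91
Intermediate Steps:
-91 - 48*t(5) = -91 - 48*(-5 + 5) = -91 - 48*0 = -91 + 0 = -91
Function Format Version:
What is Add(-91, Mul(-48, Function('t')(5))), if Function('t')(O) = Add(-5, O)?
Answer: -91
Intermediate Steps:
Add(-91, Mul(-48, Function('t')(5))) = Add(-91, Mul(-48, Add(-5, 5))) = Add(-91, Mul(-48, 0)) = Add(-91, 0) = -91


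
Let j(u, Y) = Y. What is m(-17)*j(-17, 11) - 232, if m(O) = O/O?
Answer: -221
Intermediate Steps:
m(O) = 1
m(-17)*j(-17, 11) - 232 = 1*11 - 232 = 11 - 232 = -221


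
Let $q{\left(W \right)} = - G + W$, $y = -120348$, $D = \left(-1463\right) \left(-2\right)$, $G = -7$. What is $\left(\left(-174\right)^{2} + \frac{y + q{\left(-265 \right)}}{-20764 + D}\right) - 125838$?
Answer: $- \frac{284085725}{2973} \approx -95555.0$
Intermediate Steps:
$D = 2926$
$q{\left(W \right)} = 7 + W$ ($q{\left(W \right)} = \left(-1\right) \left(-7\right) + W = 7 + W$)
$\left(\left(-174\right)^{2} + \frac{y + q{\left(-265 \right)}}{-20764 + D}\right) - 125838 = \left(\left(-174\right)^{2} + \frac{-120348 + \left(7 - 265\right)}{-20764 + 2926}\right) - 125838 = \left(30276 + \frac{-120348 - 258}{-17838}\right) - 125838 = \left(30276 - - \frac{20101}{2973}\right) - 125838 = \left(30276 + \frac{20101}{2973}\right) - 125838 = \frac{90030649}{2973} - 125838 = - \frac{284085725}{2973}$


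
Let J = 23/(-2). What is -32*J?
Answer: 368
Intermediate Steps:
J = -23/2 (J = 23*(-1/2) = -23/2 ≈ -11.500)
-32*J = -32*(-23/2) = 368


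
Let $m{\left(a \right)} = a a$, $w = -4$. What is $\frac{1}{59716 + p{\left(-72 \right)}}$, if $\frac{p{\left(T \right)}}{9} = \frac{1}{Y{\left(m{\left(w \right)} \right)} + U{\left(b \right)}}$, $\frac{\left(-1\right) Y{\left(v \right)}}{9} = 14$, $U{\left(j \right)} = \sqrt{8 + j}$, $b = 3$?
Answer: $\frac{947393206}{56574464971633} + \frac{9 \sqrt{11}}{56574464971633} \approx 1.6746 \cdot 10^{-5}$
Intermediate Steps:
$m{\left(a \right)} = a^{2}$
$Y{\left(v \right)} = -126$ ($Y{\left(v \right)} = \left(-9\right) 14 = -126$)
$p{\left(T \right)} = \frac{9}{-126 + \sqrt{11}}$ ($p{\left(T \right)} = \frac{9}{-126 + \sqrt{8 + 3}} = \frac{9}{-126 + \sqrt{11}}$)
$\frac{1}{59716 + p{\left(-72 \right)}} = \frac{1}{59716 - \left(\frac{1134}{15865} + \frac{9 \sqrt{11}}{15865}\right)} = \frac{1}{\frac{947393206}{15865} - \frac{9 \sqrt{11}}{15865}}$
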